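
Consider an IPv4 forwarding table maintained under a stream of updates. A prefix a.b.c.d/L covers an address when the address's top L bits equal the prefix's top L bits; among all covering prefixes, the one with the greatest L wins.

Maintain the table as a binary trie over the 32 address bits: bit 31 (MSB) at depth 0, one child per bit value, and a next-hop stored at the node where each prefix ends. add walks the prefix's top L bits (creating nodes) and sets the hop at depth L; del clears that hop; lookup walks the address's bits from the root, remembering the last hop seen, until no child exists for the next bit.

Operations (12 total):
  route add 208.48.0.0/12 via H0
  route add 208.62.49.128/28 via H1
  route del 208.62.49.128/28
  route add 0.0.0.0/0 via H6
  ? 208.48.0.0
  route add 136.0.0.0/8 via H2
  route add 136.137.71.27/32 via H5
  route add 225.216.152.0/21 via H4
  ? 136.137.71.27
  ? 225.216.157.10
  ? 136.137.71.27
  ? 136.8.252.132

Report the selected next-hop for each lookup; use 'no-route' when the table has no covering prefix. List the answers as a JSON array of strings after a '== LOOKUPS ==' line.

Trace:
  add 208.48.0.0/12 -> H0 at depth 12
  add 208.62.49.128/28 -> H1 at depth 28
  - 208.62.49.128/28 clear@28
  add 0.0.0.0/0 -> H6 at depth 0
  Q 208.48.0.0: descend 110100000011 ; hops seen [H6,H0] ; pick H0
  add 136.0.0.0/8 -> H2 at depth 8
  add 136.137.71.27/32 -> H5 at depth 32
  add 225.216.152.0/21 -> H4 at depth 21
  Q 136.137.71.27: descend 10001000100010010100011100011011 ; hops seen [H6,H2,H5] ; pick H5
  Q 225.216.157.10: descend 111000011101100010011 ; hops seen [H6,H4] ; pick H4
  Q 136.137.71.27: descend 10001000100010010100011100011011 ; hops seen [H6,H2,H5] ; pick H5
  Q 136.8.252.132: descend 10001000 ; hops seen [H6,H2] ; pick H2

== LOOKUPS ==
["H0","H5","H4","H5","H2"]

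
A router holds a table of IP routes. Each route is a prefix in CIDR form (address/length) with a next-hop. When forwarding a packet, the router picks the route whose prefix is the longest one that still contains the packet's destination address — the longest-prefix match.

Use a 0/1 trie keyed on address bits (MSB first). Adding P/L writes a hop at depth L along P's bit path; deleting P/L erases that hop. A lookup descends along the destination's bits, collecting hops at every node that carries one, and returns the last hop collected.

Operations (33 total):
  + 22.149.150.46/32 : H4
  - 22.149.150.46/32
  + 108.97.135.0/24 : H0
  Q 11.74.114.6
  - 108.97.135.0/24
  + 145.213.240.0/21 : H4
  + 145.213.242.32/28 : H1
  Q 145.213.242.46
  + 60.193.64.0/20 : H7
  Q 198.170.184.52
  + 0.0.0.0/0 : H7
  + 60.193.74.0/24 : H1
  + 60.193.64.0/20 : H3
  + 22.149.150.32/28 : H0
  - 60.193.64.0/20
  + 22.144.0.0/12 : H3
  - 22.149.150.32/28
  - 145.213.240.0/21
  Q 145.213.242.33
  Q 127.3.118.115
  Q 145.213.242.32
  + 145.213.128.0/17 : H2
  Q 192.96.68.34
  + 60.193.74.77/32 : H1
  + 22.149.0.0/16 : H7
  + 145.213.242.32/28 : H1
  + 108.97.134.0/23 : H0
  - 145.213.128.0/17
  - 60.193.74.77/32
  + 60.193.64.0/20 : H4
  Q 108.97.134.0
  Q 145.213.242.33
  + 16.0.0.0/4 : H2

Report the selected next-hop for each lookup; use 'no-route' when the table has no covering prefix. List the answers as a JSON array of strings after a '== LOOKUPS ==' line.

Trace:
  + 22.149.150.46/32 (H4) depth=32
  del 22.149.150.46/32 (clear depth 32)
  + 108.97.135.0/24 (H0) depth=24
  lookup 11.74.114.6: bits 000 walk d0:-→d1:-→d2:-→d3:- -> no-route
  del 108.97.135.0/24 (clear depth 24)
  + 145.213.240.0/21 (H4) depth=21
  + 145.213.242.32/28 (H1) depth=28
  lookup 145.213.242.46: bits 1001000111010101111100100010 walk d0:-→d1:-→d2:-→d3:-→d4:-→d5:-→d6:-→d7:-→d8:-→d9:-→d10:-→d11:-→d12:-→d13:-→d14:-→d15:-→d16:-→d17:-→d18:-→d19:-→d20:-→d21:H4→d22:-→d23:-→d24:-→d25:-→d26:-→d27:-→d28:H1 -> H1
  + 60.193.64.0/20 (H7) depth=20
  lookup 198.170.184.52: bits 1 walk d0:-→d1:- -> no-route
  + 0.0.0.0/0 (H7) depth=0
  + 60.193.74.0/24 (H1) depth=24
  + 60.193.64.0/20 (H3) depth=20
  + 22.149.150.32/28 (H0) depth=28
  del 60.193.64.0/20 (clear depth 20)
  + 22.144.0.0/12 (H3) depth=12
  del 22.149.150.32/28 (clear depth 28)
  del 145.213.240.0/21 (clear depth 21)
  lookup 145.213.242.33: bits 1001000111010101111100100010 walk d0:H7→d1:-→d2:-→d3:-→d4:-→d5:-→d6:-→d7:-→d8:-→d9:-→d10:-→d11:-→d12:-→d13:-→d14:-→d15:-→d16:-→d17:-→d18:-→d19:-→d20:-→d21:-→d22:-→d23:-→d24:-→d25:-→d26:-→d27:-→d28:H1 -> H1
  lookup 127.3.118.115: bits 011 walk d0:H7→d1:-→d2:-→d3:- -> H7
  lookup 145.213.242.32: bits 1001000111010101111100100010 walk d0:H7→d1:-→d2:-→d3:-→d4:-→d5:-→d6:-→d7:-→d8:-→d9:-→d10:-→d11:-→d12:-→d13:-→d14:-→d15:-→d16:-→d17:-→d18:-→d19:-→d20:-→d21:-→d22:-→d23:-→d24:-→d25:-→d26:-→d27:-→d28:H1 -> H1
  + 145.213.128.0/17 (H2) depth=17
  lookup 192.96.68.34: bits 1 walk d0:H7→d1:- -> H7
  + 60.193.74.77/32 (H1) depth=32
  + 22.149.0.0/16 (H7) depth=16
  + 145.213.242.32/28 (H1) depth=28
  + 108.97.134.0/23 (H0) depth=23
  del 145.213.128.0/17 (clear depth 17)
  del 60.193.74.77/32 (clear depth 32)
  + 60.193.64.0/20 (H4) depth=20
  lookup 108.97.134.0: bits 01101100011000011000011 walk d0:H7→d1:-→d2:-→d3:-→d4:-→d5:-→d6:-→d7:-→d8:-→d9:-→d10:-→d11:-→d12:-→d13:-→d14:-→d15:-→d16:-→d17:-→d18:-→d19:-→d20:-→d21:-→d22:-→d23:H0 -> H0
  lookup 145.213.242.33: bits 1001000111010101111100100010 walk d0:H7→d1:-→d2:-→d3:-→d4:-→d5:-→d6:-→d7:-→d8:-→d9:-→d10:-→d11:-→d12:-→d13:-→d14:-→d15:-→d16:-→d17:-→d18:-→d19:-→d20:-→d21:-→d22:-→d23:-→d24:-→d25:-→d26:-→d27:-→d28:H1 -> H1
  + 16.0.0.0/4 (H2) depth=4

== LOOKUPS ==
["no-route","H1","no-route","H1","H7","H1","H7","H0","H1"]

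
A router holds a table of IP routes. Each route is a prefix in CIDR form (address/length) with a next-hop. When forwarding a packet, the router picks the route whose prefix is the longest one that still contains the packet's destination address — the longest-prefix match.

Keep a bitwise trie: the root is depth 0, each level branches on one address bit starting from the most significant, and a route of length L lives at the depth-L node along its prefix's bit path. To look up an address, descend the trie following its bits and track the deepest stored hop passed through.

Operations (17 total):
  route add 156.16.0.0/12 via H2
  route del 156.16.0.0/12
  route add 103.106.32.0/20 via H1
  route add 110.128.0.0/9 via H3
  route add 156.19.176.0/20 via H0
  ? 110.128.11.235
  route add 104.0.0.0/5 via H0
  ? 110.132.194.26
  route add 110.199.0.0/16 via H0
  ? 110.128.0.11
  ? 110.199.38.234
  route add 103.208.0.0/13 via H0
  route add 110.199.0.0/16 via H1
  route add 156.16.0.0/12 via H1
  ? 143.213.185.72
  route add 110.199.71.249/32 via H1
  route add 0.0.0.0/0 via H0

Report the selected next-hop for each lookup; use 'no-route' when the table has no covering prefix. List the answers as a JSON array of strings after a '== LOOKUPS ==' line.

Trace:
  + 156.16.0.0/12 (H2) depth=12
  - 156.16.0.0/12 clear@12
  + 103.106.32.0/20 (H1) depth=20
  + 110.128.0.0/9 (H3) depth=9
  + 156.19.176.0/20 (H0) depth=20
  ? 110.128.11.235  path d0:-→d1:-→d2:-→d3:-→d4:-→d5:-→d6:-→d7:-→d8:-→d9:H3  best=H3
  + 104.0.0.0/5 (H0) depth=5
  ? 110.132.194.26  path d0:-→d1:-→d2:-→d3:-→d4:-→d5:H0→d6:-→d7:-→d8:-→d9:H3  best=H3
  + 110.199.0.0/16 (H0) depth=16
  ? 110.128.0.11  path d0:-→d1:-→d2:-→d3:-→d4:-→d5:H0→d6:-→d7:-→d8:-→d9:H3  best=H3
  ? 110.199.38.234  path d0:-→d1:-→d2:-→d3:-→d4:-→d5:H0→d6:-→d7:-→d8:-→d9:H3→d10:-→d11:-→d12:-→d13:-→d14:-→d15:-→d16:H0  best=H0
  + 103.208.0.0/13 (H0) depth=13
  + 110.199.0.0/16 (H1) depth=16
  + 156.16.0.0/12 (H1) depth=12
  ? 143.213.185.72  path d0:-→d1:-→d2:-→d3:-  best=no-route
  + 110.199.71.249/32 (H1) depth=32
  + 0.0.0.0/0 (H0) depth=0

== LOOKUPS ==
["H3","H3","H3","H0","no-route"]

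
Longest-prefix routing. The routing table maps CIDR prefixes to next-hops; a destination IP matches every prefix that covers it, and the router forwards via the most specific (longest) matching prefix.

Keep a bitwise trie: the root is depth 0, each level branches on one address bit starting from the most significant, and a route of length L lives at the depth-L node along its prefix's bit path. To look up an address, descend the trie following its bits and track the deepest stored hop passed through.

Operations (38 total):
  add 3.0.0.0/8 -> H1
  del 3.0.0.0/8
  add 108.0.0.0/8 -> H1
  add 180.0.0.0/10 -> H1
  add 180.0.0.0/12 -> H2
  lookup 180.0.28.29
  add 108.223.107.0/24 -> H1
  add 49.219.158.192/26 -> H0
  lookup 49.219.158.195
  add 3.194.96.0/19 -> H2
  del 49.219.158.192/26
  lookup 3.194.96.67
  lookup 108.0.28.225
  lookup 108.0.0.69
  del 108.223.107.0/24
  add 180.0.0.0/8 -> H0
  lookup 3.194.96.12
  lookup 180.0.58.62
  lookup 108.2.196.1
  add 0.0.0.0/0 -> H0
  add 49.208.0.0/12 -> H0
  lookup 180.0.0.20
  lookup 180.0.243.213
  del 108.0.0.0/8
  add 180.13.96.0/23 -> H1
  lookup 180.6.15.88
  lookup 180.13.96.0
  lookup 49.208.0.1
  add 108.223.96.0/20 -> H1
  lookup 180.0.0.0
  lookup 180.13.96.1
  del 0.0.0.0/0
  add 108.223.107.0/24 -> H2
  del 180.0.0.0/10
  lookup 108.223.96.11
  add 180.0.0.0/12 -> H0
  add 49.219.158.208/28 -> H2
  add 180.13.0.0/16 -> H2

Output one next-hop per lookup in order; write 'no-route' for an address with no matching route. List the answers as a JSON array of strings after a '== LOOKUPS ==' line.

Apply in order:
  add 3.0.0.0/8 -> H1 at depth 8
  - 3.0.0.0/8 clear@8
  add 108.0.0.0/8 -> H1 at depth 8
  add 180.0.0.0/10 -> H1 at depth 10
  add 180.0.0.0/12 -> H2 at depth 12
  lookup 180.0.28.29: bits 101101000000 walk d0:-→d1:-→d2:-→d3:-→d4:-→d5:-→d6:-→d7:-→d8:-→d9:-→d10:H1→d11:-→d12:H2 -> H2
  add 108.223.107.0/24 -> H1 at depth 24
  add 49.219.158.192/26 -> H0 at depth 26
  lookup 49.219.158.195: bits 00110001110110111001111011 walk d0:-→d1:-→d2:-→d3:-→d4:-→d5:-→d6:-→d7:-→d8:-→d9:-→d10:-→d11:-→d12:-→d13:-→d14:-→d15:-→d16:-→d17:-→d18:-→d19:-→d20:-→d21:-→d22:-→d23:-→d24:-→d25:-→d26:H0 -> H0
  add 3.194.96.0/19 -> H2 at depth 19
  - 49.219.158.192/26 clear@26
  lookup 3.194.96.67: bits 0000001111000010011 walk d0:-→d1:-→d2:-→d3:-→d4:-→d5:-→d6:-→d7:-→d8:-→d9:-→d10:-→d11:-→d12:-→d13:-→d14:-→d15:-→d16:-→d17:-→d18:-→d19:H2 -> H2
  lookup 108.0.28.225: bits 01101100 walk d0:-→d1:-→d2:-→d3:-→d4:-→d5:-→d6:-→d7:-→d8:H1 -> H1
  lookup 108.0.0.69: bits 01101100 walk d0:-→d1:-→d2:-→d3:-→d4:-→d5:-→d6:-→d7:-→d8:H1 -> H1
  - 108.223.107.0/24 clear@24
  add 180.0.0.0/8 -> H0 at depth 8
  lookup 3.194.96.12: bits 0000001111000010011 walk d0:-→d1:-→d2:-→d3:-→d4:-→d5:-→d6:-→d7:-→d8:-→d9:-→d10:-→d11:-→d12:-→d13:-→d14:-→d15:-→d16:-→d17:-→d18:-→d19:H2 -> H2
  lookup 180.0.58.62: bits 101101000000 walk d0:-→d1:-→d2:-→d3:-→d4:-→d5:-→d6:-→d7:-→d8:H0→d9:-→d10:H1→d11:-→d12:H2 -> H2
  lookup 108.2.196.1: bits 01101100 walk d0:-→d1:-→d2:-→d3:-→d4:-→d5:-→d6:-→d7:-→d8:H1 -> H1
  add 0.0.0.0/0 -> H0 at depth 0
  add 49.208.0.0/12 -> H0 at depth 12
  lookup 180.0.0.20: bits 101101000000 walk d0:H0→d1:-→d2:-→d3:-→d4:-→d5:-→d6:-→d7:-→d8:H0→d9:-→d10:H1→d11:-→d12:H2 -> H2
  lookup 180.0.243.213: bits 101101000000 walk d0:H0→d1:-→d2:-→d3:-→d4:-→d5:-→d6:-→d7:-→d8:H0→d9:-→d10:H1→d11:-→d12:H2 -> H2
  - 108.0.0.0/8 clear@8
  add 180.13.96.0/23 -> H1 at depth 23
  lookup 180.6.15.88: bits 101101000000 walk d0:H0→d1:-→d2:-→d3:-→d4:-→d5:-→d6:-→d7:-→d8:H0→d9:-→d10:H1→d11:-→d12:H2 -> H2
  lookup 180.13.96.0: bits 10110100000011010110000 walk d0:H0→d1:-→d2:-→d3:-→d4:-→d5:-→d6:-→d7:-→d8:H0→d9:-→d10:H1→d11:-→d12:H2→d13:-→d14:-→d15:-→d16:-→d17:-→d18:-→d19:-→d20:-→d21:-→d22:-→d23:H1 -> H1
  lookup 49.208.0.1: bits 001100011101 walk d0:H0→d1:-→d2:-→d3:-→d4:-→d5:-→d6:-→d7:-→d8:-→d9:-→d10:-→d11:-→d12:H0 -> H0
  add 108.223.96.0/20 -> H1 at depth 20
  lookup 180.0.0.0: bits 101101000000 walk d0:H0→d1:-→d2:-→d3:-→d4:-→d5:-→d6:-→d7:-→d8:H0→d9:-→d10:H1→d11:-→d12:H2 -> H2
  lookup 180.13.96.1: bits 10110100000011010110000 walk d0:H0→d1:-→d2:-→d3:-→d4:-→d5:-→d6:-→d7:-→d8:H0→d9:-→d10:H1→d11:-→d12:H2→d13:-→d14:-→d15:-→d16:-→d17:-→d18:-→d19:-→d20:-→d21:-→d22:-→d23:H1 -> H1
  - 0.0.0.0/0 clear@0
  add 108.223.107.0/24 -> H2 at depth 24
  - 180.0.0.0/10 clear@10
  lookup 108.223.96.11: bits 01101100110111110110 walk d0:-→d1:-→d2:-→d3:-→d4:-→d5:-→d6:-→d7:-→d8:-→d9:-→d10:-→d11:-→d12:-→d13:-→d14:-→d15:-→d16:-→d17:-→d18:-→d19:-→d20:H1 -> H1
  add 180.0.0.0/12 -> H0 at depth 12
  add 49.219.158.208/28 -> H2 at depth 28
  add 180.13.0.0/16 -> H2 at depth 16

== LOOKUPS ==
["H2","H0","H2","H1","H1","H2","H2","H1","H2","H2","H2","H1","H0","H2","H1","H1"]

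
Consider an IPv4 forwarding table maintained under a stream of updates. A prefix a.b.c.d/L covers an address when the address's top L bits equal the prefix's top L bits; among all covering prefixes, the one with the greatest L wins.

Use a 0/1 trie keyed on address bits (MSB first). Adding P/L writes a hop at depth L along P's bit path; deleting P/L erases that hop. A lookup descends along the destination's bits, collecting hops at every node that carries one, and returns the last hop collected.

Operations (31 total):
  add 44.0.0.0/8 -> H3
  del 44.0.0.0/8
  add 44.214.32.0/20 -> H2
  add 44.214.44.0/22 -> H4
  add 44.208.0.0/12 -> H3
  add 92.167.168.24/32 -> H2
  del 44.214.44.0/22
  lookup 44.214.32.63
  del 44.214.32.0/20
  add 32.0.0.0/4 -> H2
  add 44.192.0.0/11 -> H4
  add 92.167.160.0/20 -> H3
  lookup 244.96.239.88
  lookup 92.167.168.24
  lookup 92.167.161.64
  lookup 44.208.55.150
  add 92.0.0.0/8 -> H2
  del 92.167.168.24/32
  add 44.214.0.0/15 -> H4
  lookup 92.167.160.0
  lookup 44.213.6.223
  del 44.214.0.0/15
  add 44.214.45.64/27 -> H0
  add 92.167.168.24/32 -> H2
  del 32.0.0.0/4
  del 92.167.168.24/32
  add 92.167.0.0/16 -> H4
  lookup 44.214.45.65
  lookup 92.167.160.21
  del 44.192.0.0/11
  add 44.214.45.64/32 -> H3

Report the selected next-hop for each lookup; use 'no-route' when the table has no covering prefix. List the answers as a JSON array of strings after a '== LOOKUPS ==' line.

Process each operation:
  add 44.0.0.0/8 -> H3 at depth 8
  del 44.0.0.0/8 (clear depth 8)
  add 44.214.32.0/20 -> H2 at depth 20
  add 44.214.44.0/22 -> H4 at depth 22
  add 44.208.0.0/12 -> H3 at depth 12
  add 92.167.168.24/32 -> H2 at depth 32
  del 44.214.44.0/22 (clear depth 22)
  Q 44.214.32.63: descend 00101100110101100010 ; hops seen [H3,H2] ; pick H2
  del 44.214.32.0/20 (clear depth 20)
  add 32.0.0.0/4 -> H2 at depth 4
  add 44.192.0.0/11 -> H4 at depth 11
  add 92.167.160.0/20 -> H3 at depth 20
  Q 244.96.239.88: descend ε ; hops seen [∅] ; pick no-route
  Q 92.167.168.24: descend 01011100101001111010100000011000 ; hops seen [H3,H2] ; pick H2
  Q 92.167.161.64: descend 01011100101001111010 ; hops seen [H3] ; pick H3
  Q 44.208.55.150: descend 0010110011010 ; hops seen [H2,H4,H3] ; pick H3
  add 92.0.0.0/8 -> H2 at depth 8
  del 92.167.168.24/32 (clear depth 32)
  add 44.214.0.0/15 -> H4 at depth 15
  Q 92.167.160.0: descend 01011100101001111010 ; hops seen [H2,H3] ; pick H3
  Q 44.213.6.223: descend 00101100110101 ; hops seen [H2,H4,H3] ; pick H3
  del 44.214.0.0/15 (clear depth 15)
  add 44.214.45.64/27 -> H0 at depth 27
  add 92.167.168.24/32 -> H2 at depth 32
  del 32.0.0.0/4 (clear depth 4)
  del 92.167.168.24/32 (clear depth 32)
  add 92.167.0.0/16 -> H4 at depth 16
  Q 44.214.45.65: descend 001011001101011000101101010 ; hops seen [H4,H3,H0] ; pick H0
  Q 92.167.160.21: descend 01011100101001111010 ; hops seen [H2,H4,H3] ; pick H3
  del 44.192.0.0/11 (clear depth 11)
  add 44.214.45.64/32 -> H3 at depth 32

== LOOKUPS ==
["H2","no-route","H2","H3","H3","H3","H3","H0","H3"]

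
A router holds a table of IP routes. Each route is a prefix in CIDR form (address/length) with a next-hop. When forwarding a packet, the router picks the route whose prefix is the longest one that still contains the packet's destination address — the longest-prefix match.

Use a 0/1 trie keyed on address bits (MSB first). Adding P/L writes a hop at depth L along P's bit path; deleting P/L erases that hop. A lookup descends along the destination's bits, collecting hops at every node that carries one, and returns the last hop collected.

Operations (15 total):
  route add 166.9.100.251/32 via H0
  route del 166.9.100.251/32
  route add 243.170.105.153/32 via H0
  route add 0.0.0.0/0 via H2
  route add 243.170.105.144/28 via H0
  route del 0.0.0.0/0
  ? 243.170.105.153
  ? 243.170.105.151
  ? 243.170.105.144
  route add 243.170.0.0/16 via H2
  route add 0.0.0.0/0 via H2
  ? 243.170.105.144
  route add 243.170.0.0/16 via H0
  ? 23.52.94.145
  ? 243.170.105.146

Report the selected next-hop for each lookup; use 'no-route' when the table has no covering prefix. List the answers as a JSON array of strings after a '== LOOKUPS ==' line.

Process each operation:
  + 166.9.100.251/32 (H0) depth=32
  del 166.9.100.251/32 (clear depth 32)
  + 243.170.105.153/32 (H0) depth=32
  + 0.0.0.0/0 (H2) depth=0
  + 243.170.105.144/28 (H0) depth=28
  del 0.0.0.0/0 (clear depth 0)
  lookup 243.170.105.153: bits 11110011101010100110100110011001 walk d0:-→d1:-→d2:-→d3:-→d4:-→d5:-→d6:-→d7:-→d8:-→d9:-→d10:-→d11:-→d12:-→d13:-→d14:-→d15:-→d16:-→d17:-→d18:-→d19:-→d20:-→d21:-→d22:-→d23:-→d24:-→d25:-→d26:-→d27:-→d28:H0→d29:-→d30:-→d31:-→d32:H0 -> H0
  lookup 243.170.105.151: bits 1111001110101010011010011001 walk d0:-→d1:-→d2:-→d3:-→d4:-→d5:-→d6:-→d7:-→d8:-→d9:-→d10:-→d11:-→d12:-→d13:-→d14:-→d15:-→d16:-→d17:-→d18:-→d19:-→d20:-→d21:-→d22:-→d23:-→d24:-→d25:-→d26:-→d27:-→d28:H0 -> H0
  lookup 243.170.105.144: bits 1111001110101010011010011001 walk d0:-→d1:-→d2:-→d3:-→d4:-→d5:-→d6:-→d7:-→d8:-→d9:-→d10:-→d11:-→d12:-→d13:-→d14:-→d15:-→d16:-→d17:-→d18:-→d19:-→d20:-→d21:-→d22:-→d23:-→d24:-→d25:-→d26:-→d27:-→d28:H0 -> H0
  + 243.170.0.0/16 (H2) depth=16
  + 0.0.0.0/0 (H2) depth=0
  lookup 243.170.105.144: bits 1111001110101010011010011001 walk d0:H2→d1:-→d2:-→d3:-→d4:-→d5:-→d6:-→d7:-→d8:-→d9:-→d10:-→d11:-→d12:-→d13:-→d14:-→d15:-→d16:H2→d17:-→d18:-→d19:-→d20:-→d21:-→d22:-→d23:-→d24:-→d25:-→d26:-→d27:-→d28:H0 -> H0
  + 243.170.0.0/16 (H0) depth=16
  lookup 23.52.94.145: bits ε walk d0:H2 -> H2
  lookup 243.170.105.146: bits 1111001110101010011010011001 walk d0:H2→d1:-→d2:-→d3:-→d4:-→d5:-→d6:-→d7:-→d8:-→d9:-→d10:-→d11:-→d12:-→d13:-→d14:-→d15:-→d16:H0→d17:-→d18:-→d19:-→d20:-→d21:-→d22:-→d23:-→d24:-→d25:-→d26:-→d27:-→d28:H0 -> H0

== LOOKUPS ==
["H0","H0","H0","H0","H2","H0"]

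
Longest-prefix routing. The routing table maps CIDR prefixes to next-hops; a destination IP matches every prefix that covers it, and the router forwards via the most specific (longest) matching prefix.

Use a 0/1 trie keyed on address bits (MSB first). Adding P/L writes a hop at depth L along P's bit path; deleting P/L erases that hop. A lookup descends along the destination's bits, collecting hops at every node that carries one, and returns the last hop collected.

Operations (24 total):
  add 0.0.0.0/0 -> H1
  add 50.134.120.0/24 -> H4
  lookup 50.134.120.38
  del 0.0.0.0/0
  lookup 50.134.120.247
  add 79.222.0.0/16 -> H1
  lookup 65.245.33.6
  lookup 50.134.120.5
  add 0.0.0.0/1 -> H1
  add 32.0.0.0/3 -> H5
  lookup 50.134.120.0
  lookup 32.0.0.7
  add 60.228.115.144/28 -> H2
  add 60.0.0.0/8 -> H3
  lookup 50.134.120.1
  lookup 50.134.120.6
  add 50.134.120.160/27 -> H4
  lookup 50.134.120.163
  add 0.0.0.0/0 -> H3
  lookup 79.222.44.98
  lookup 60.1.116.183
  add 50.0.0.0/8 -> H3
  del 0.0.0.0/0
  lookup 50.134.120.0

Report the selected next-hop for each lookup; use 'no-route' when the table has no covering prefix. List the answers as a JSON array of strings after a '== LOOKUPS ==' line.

Trace:
  add 0.0.0.0/0 -> H1 at depth 0
  add 50.134.120.0/24 -> H4 at depth 24
  lookup 50.134.120.38: bits 001100101000011001111000 walk d0:H1→d1:-→d2:-→d3:-→d4:-→d5:-→d6:-→d7:-→d8:-→d9:-→d10:-→d11:-→d12:-→d13:-→d14:-→d15:-→d16:-→d17:-→d18:-→d19:-→d20:-→d21:-→d22:-→d23:-→d24:H4 -> H4
  del 0.0.0.0/0 (clear depth 0)
  lookup 50.134.120.247: bits 001100101000011001111000 walk d0:-→d1:-→d2:-→d3:-→d4:-→d5:-→d6:-→d7:-→d8:-→d9:-→d10:-→d11:-→d12:-→d13:-→d14:-→d15:-→d16:-→d17:-→d18:-→d19:-→d20:-→d21:-→d22:-→d23:-→d24:H4 -> H4
  add 79.222.0.0/16 -> H1 at depth 16
  lookup 65.245.33.6: bits 0100 walk d0:-→d1:-→d2:-→d3:-→d4:- -> no-route
  lookup 50.134.120.5: bits 001100101000011001111000 walk d0:-→d1:-→d2:-→d3:-→d4:-→d5:-→d6:-→d7:-→d8:-→d9:-→d10:-→d11:-→d12:-→d13:-→d14:-→d15:-→d16:-→d17:-→d18:-→d19:-→d20:-→d21:-→d22:-→d23:-→d24:H4 -> H4
  add 0.0.0.0/1 -> H1 at depth 1
  add 32.0.0.0/3 -> H5 at depth 3
  lookup 50.134.120.0: bits 001100101000011001111000 walk d0:-→d1:H1→d2:-→d3:H5→d4:-→d5:-→d6:-→d7:-→d8:-→d9:-→d10:-→d11:-→d12:-→d13:-→d14:-→d15:-→d16:-→d17:-→d18:-→d19:-→d20:-→d21:-→d22:-→d23:-→d24:H4 -> H4
  lookup 32.0.0.7: bits 001 walk d0:-→d1:H1→d2:-→d3:H5 -> H5
  add 60.228.115.144/28 -> H2 at depth 28
  add 60.0.0.0/8 -> H3 at depth 8
  lookup 50.134.120.1: bits 001100101000011001111000 walk d0:-→d1:H1→d2:-→d3:H5→d4:-→d5:-→d6:-→d7:-→d8:-→d9:-→d10:-→d11:-→d12:-→d13:-→d14:-→d15:-→d16:-→d17:-→d18:-→d19:-→d20:-→d21:-→d22:-→d23:-→d24:H4 -> H4
  lookup 50.134.120.6: bits 001100101000011001111000 walk d0:-→d1:H1→d2:-→d3:H5→d4:-→d5:-→d6:-→d7:-→d8:-→d9:-→d10:-→d11:-→d12:-→d13:-→d14:-→d15:-→d16:-→d17:-→d18:-→d19:-→d20:-→d21:-→d22:-→d23:-→d24:H4 -> H4
  add 50.134.120.160/27 -> H4 at depth 27
  lookup 50.134.120.163: bits 001100101000011001111000101 walk d0:-→d1:H1→d2:-→d3:H5→d4:-→d5:-→d6:-→d7:-→d8:-→d9:-→d10:-→d11:-→d12:-→d13:-→d14:-→d15:-→d16:-→d17:-→d18:-→d19:-→d20:-→d21:-→d22:-→d23:-→d24:H4→d25:-→d26:-→d27:H4 -> H4
  add 0.0.0.0/0 -> H3 at depth 0
  lookup 79.222.44.98: bits 0100111111011110 walk d0:H3→d1:H1→d2:-→d3:-→d4:-→d5:-→d6:-→d7:-→d8:-→d9:-→d10:-→d11:-→d12:-→d13:-→d14:-→d15:-→d16:H1 -> H1
  lookup 60.1.116.183: bits 00111100 walk d0:H3→d1:H1→d2:-→d3:H5→d4:-→d5:-→d6:-→d7:-→d8:H3 -> H3
  add 50.0.0.0/8 -> H3 at depth 8
  del 0.0.0.0/0 (clear depth 0)
  lookup 50.134.120.0: bits 001100101000011001111000 walk d0:-→d1:H1→d2:-→d3:H5→d4:-→d5:-→d6:-→d7:-→d8:H3→d9:-→d10:-→d11:-→d12:-→d13:-→d14:-→d15:-→d16:-→d17:-→d18:-→d19:-→d20:-→d21:-→d22:-→d23:-→d24:H4 -> H4

== LOOKUPS ==
["H4","H4","no-route","H4","H4","H5","H4","H4","H4","H1","H3","H4"]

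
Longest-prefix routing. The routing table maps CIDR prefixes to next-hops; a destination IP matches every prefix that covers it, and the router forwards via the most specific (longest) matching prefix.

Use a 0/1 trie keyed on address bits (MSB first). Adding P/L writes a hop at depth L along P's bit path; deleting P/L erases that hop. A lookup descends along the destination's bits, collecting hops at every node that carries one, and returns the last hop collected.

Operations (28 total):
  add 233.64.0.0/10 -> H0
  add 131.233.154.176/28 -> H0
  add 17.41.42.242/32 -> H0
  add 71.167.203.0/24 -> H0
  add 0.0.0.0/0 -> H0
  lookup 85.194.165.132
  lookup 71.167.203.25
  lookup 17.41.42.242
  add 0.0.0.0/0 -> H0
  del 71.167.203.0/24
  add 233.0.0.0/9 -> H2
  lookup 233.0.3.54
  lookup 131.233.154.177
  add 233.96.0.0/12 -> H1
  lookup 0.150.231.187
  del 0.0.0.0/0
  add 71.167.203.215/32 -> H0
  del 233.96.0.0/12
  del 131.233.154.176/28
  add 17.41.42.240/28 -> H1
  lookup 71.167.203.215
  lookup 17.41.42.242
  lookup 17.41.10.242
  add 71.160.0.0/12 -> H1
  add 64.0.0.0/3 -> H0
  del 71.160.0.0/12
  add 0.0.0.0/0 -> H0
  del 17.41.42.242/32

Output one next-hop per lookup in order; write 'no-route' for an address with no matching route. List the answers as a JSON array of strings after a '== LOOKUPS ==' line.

Process each operation:
  add 233.64.0.0/10 -> H0 at depth 10
  add 131.233.154.176/28 -> H0 at depth 28
  add 17.41.42.242/32 -> H0 at depth 32
  add 71.167.203.0/24 -> H0 at depth 24
  add 0.0.0.0/0 -> H0 at depth 0
  lookup 85.194.165.132: bits 010 walk d0:H0→d1:-→d2:-→d3:- -> H0
  lookup 71.167.203.25: bits 010001111010011111001011 walk d0:H0→d1:-→d2:-→d3:-→d4:-→d5:-→d6:-→d7:-→d8:-→d9:-→d10:-→d11:-→d12:-→d13:-→d14:-→d15:-→d16:-→d17:-→d18:-→d19:-→d20:-→d21:-→d22:-→d23:-→d24:H0 -> H0
  lookup 17.41.42.242: bits 00010001001010010010101011110010 walk d0:H0→d1:-→d2:-→d3:-→d4:-→d5:-→d6:-→d7:-→d8:-→d9:-→d10:-→d11:-→d12:-→d13:-→d14:-→d15:-→d16:-→d17:-→d18:-→d19:-→d20:-→d21:-→d22:-→d23:-→d24:-→d25:-→d26:-→d27:-→d28:-→d29:-→d30:-→d31:-→d32:H0 -> H0
  add 0.0.0.0/0 -> H0 at depth 0
  del 71.167.203.0/24 (clear depth 24)
  add 233.0.0.0/9 -> H2 at depth 9
  lookup 233.0.3.54: bits 111010010 walk d0:H0→d1:-→d2:-→d3:-→d4:-→d5:-→d6:-→d7:-→d8:-→d9:H2 -> H2
  lookup 131.233.154.177: bits 1000001111101001100110101011 walk d0:H0→d1:-→d2:-→d3:-→d4:-→d5:-→d6:-→d7:-→d8:-→d9:-→d10:-→d11:-→d12:-→d13:-→d14:-→d15:-→d16:-→d17:-→d18:-→d19:-→d20:-→d21:-→d22:-→d23:-→d24:-→d25:-→d26:-→d27:-→d28:H0 -> H0
  add 233.96.0.0/12 -> H1 at depth 12
  lookup 0.150.231.187: bits 000 walk d0:H0→d1:-→d2:-→d3:- -> H0
  del 0.0.0.0/0 (clear depth 0)
  add 71.167.203.215/32 -> H0 at depth 32
  del 233.96.0.0/12 (clear depth 12)
  del 131.233.154.176/28 (clear depth 28)
  add 17.41.42.240/28 -> H1 at depth 28
  lookup 71.167.203.215: bits 01000111101001111100101111010111 walk d0:-→d1:-→d2:-→d3:-→d4:-→d5:-→d6:-→d7:-→d8:-→d9:-→d10:-→d11:-→d12:-→d13:-→d14:-→d15:-→d16:-→d17:-→d18:-→d19:-→d20:-→d21:-→d22:-→d23:-→d24:-→d25:-→d26:-→d27:-→d28:-→d29:-→d30:-→d31:-→d32:H0 -> H0
  lookup 17.41.42.242: bits 00010001001010010010101011110010 walk d0:-→d1:-→d2:-→d3:-→d4:-→d5:-→d6:-→d7:-→d8:-→d9:-→d10:-→d11:-→d12:-→d13:-→d14:-→d15:-→d16:-→d17:-→d18:-→d19:-→d20:-→d21:-→d22:-→d23:-→d24:-→d25:-→d26:-→d27:-→d28:H1→d29:-→d30:-→d31:-→d32:H0 -> H0
  lookup 17.41.10.242: bits 000100010010100100 walk d0:-→d1:-→d2:-→d3:-→d4:-→d5:-→d6:-→d7:-→d8:-→d9:-→d10:-→d11:-→d12:-→d13:-→d14:-→d15:-→d16:-→d17:-→d18:- -> no-route
  add 71.160.0.0/12 -> H1 at depth 12
  add 64.0.0.0/3 -> H0 at depth 3
  del 71.160.0.0/12 (clear depth 12)
  add 0.0.0.0/0 -> H0 at depth 0
  del 17.41.42.242/32 (clear depth 32)

== LOOKUPS ==
["H0","H0","H0","H2","H0","H0","H0","H0","no-route"]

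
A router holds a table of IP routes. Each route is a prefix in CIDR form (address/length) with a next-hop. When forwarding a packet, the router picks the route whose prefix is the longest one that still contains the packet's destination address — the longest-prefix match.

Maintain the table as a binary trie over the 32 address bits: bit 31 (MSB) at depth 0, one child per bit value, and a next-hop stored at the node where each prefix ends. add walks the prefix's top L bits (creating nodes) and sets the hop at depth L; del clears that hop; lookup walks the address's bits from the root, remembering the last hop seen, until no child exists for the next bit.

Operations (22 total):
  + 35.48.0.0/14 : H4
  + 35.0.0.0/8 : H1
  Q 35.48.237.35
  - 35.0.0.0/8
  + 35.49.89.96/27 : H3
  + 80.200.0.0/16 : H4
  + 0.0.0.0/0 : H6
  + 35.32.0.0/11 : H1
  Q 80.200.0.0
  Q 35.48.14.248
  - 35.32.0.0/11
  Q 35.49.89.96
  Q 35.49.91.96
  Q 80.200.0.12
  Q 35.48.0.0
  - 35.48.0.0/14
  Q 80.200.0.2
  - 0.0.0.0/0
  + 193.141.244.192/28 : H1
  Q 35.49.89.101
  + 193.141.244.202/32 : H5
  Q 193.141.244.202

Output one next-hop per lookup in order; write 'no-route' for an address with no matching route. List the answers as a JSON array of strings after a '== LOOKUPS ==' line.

Process each operation:
  add 35.48.0.0/14 -> H4 at depth 14
  add 35.0.0.0/8 -> H1 at depth 8
  lookup 35.48.237.35: bits 00100011001100 walk d0:-→d1:-→d2:-→d3:-→d4:-→d5:-→d6:-→d7:-→d8:H1→d9:-→d10:-→d11:-→d12:-→d13:-→d14:H4 -> H4
  - 35.0.0.0/8 clear@8
  add 35.49.89.96/27 -> H3 at depth 27
  add 80.200.0.0/16 -> H4 at depth 16
  add 0.0.0.0/0 -> H6 at depth 0
  add 35.32.0.0/11 -> H1 at depth 11
  lookup 80.200.0.0: bits 0101000011001000 walk d0:H6→d1:-→d2:-→d3:-→d4:-→d5:-→d6:-→d7:-→d8:-→d9:-→d10:-→d11:-→d12:-→d13:-→d14:-→d15:-→d16:H4 -> H4
  lookup 35.48.14.248: bits 001000110011000 walk d0:H6→d1:-→d2:-→d3:-→d4:-→d5:-→d6:-→d7:-→d8:-→d9:-→d10:-→d11:H1→d12:-→d13:-→d14:H4→d15:- -> H4
  - 35.32.0.0/11 clear@11
  lookup 35.49.89.96: bits 001000110011000101011001011 walk d0:H6→d1:-→d2:-→d3:-→d4:-→d5:-→d6:-→d7:-→d8:-→d9:-→d10:-→d11:-→d12:-→d13:-→d14:H4→d15:-→d16:-→d17:-→d18:-→d19:-→d20:-→d21:-→d22:-→d23:-→d24:-→d25:-→d26:-→d27:H3 -> H3
  lookup 35.49.91.96: bits 0010001100110001010110 walk d0:H6→d1:-→d2:-→d3:-→d4:-→d5:-→d6:-→d7:-→d8:-→d9:-→d10:-→d11:-→d12:-→d13:-→d14:H4→d15:-→d16:-→d17:-→d18:-→d19:-→d20:-→d21:-→d22:- -> H4
  lookup 80.200.0.12: bits 0101000011001000 walk d0:H6→d1:-→d2:-→d3:-→d4:-→d5:-→d6:-→d7:-→d8:-→d9:-→d10:-→d11:-→d12:-→d13:-→d14:-→d15:-→d16:H4 -> H4
  lookup 35.48.0.0: bits 001000110011000 walk d0:H6→d1:-→d2:-→d3:-→d4:-→d5:-→d6:-→d7:-→d8:-→d9:-→d10:-→d11:-→d12:-→d13:-→d14:H4→d15:- -> H4
  - 35.48.0.0/14 clear@14
  lookup 80.200.0.2: bits 0101000011001000 walk d0:H6→d1:-→d2:-→d3:-→d4:-→d5:-→d6:-→d7:-→d8:-→d9:-→d10:-→d11:-→d12:-→d13:-→d14:-→d15:-→d16:H4 -> H4
  - 0.0.0.0/0 clear@0
  add 193.141.244.192/28 -> H1 at depth 28
  lookup 35.49.89.101: bits 001000110011000101011001011 walk d0:-→d1:-→d2:-→d3:-→d4:-→d5:-→d6:-→d7:-→d8:-→d9:-→d10:-→d11:-→d12:-→d13:-→d14:-→d15:-→d16:-→d17:-→d18:-→d19:-→d20:-→d21:-→d22:-→d23:-→d24:-→d25:-→d26:-→d27:H3 -> H3
  add 193.141.244.202/32 -> H5 at depth 32
  lookup 193.141.244.202: bits 11000001100011011111010011001010 walk d0:-→d1:-→d2:-→d3:-→d4:-→d5:-→d6:-→d7:-→d8:-→d9:-→d10:-→d11:-→d12:-→d13:-→d14:-→d15:-→d16:-→d17:-→d18:-→d19:-→d20:-→d21:-→d22:-→d23:-→d24:-→d25:-→d26:-→d27:-→d28:H1→d29:-→d30:-→d31:-→d32:H5 -> H5

== LOOKUPS ==
["H4","H4","H4","H3","H4","H4","H4","H4","H3","H5"]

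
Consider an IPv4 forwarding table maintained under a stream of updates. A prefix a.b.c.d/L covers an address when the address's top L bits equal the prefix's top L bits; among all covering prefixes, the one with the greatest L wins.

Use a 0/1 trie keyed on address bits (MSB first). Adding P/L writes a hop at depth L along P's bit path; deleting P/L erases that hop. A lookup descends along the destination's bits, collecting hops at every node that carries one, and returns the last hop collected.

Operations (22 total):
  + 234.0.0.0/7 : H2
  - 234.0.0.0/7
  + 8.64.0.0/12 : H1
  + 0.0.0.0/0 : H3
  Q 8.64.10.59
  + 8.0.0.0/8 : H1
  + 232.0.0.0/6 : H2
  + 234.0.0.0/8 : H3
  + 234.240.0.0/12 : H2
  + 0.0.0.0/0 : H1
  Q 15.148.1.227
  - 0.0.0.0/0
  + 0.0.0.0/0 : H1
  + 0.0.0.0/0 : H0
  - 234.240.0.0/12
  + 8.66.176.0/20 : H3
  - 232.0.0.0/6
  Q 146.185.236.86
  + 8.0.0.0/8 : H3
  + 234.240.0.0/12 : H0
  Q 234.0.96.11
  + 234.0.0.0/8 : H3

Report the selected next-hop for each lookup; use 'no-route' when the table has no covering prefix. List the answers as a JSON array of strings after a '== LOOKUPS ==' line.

Trace:
  add 234.0.0.0/7 -> H2 at depth 7
  - 234.0.0.0/7 clear@7
  add 8.64.0.0/12 -> H1 at depth 12
  add 0.0.0.0/0 -> H3 at depth 0
  lookup 8.64.10.59: bits 000010000100 walk d0:H3→d1:-→d2:-→d3:-→d4:-→d5:-→d6:-→d7:-→d8:-→d9:-→d10:-→d11:-→d12:H1 -> H1
  add 8.0.0.0/8 -> H1 at depth 8
  add 232.0.0.0/6 -> H2 at depth 6
  add 234.0.0.0/8 -> H3 at depth 8
  add 234.240.0.0/12 -> H2 at depth 12
  add 0.0.0.0/0 -> H1 at depth 0
  lookup 15.148.1.227: bits 00001 walk d0:H1→d1:-→d2:-→d3:-→d4:-→d5:- -> H1
  - 0.0.0.0/0 clear@0
  add 0.0.0.0/0 -> H1 at depth 0
  add 0.0.0.0/0 -> H0 at depth 0
  - 234.240.0.0/12 clear@12
  add 8.66.176.0/20 -> H3 at depth 20
  - 232.0.0.0/6 clear@6
  lookup 146.185.236.86: bits 1 walk d0:H0→d1:- -> H0
  add 8.0.0.0/8 -> H3 at depth 8
  add 234.240.0.0/12 -> H0 at depth 12
  lookup 234.0.96.11: bits 11101010 walk d0:H0→d1:-→d2:-→d3:-→d4:-→d5:-→d6:-→d7:-→d8:H3 -> H3
  add 234.0.0.0/8 -> H3 at depth 8

== LOOKUPS ==
["H1","H1","H0","H3"]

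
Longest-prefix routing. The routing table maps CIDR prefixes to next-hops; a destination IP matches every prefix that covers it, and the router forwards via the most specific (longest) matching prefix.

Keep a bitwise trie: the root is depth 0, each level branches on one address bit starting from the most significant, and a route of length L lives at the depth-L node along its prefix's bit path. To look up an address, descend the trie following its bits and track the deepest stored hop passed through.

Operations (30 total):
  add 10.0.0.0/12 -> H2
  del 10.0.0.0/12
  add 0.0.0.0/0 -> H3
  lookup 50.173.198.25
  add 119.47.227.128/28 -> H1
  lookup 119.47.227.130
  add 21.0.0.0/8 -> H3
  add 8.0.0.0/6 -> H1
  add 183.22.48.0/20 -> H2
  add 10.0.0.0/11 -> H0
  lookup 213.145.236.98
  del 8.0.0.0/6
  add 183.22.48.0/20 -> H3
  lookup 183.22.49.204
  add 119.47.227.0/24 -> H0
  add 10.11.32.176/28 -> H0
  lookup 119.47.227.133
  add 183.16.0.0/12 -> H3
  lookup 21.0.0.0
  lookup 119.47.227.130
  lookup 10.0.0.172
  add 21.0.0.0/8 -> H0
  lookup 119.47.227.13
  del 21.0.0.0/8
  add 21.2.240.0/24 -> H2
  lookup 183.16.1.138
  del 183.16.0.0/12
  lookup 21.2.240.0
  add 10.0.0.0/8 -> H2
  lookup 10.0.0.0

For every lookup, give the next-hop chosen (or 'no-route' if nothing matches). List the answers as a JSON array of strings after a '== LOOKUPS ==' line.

Apply in order:
  + 10.0.0.0/12 (H2) depth=12
  del 10.0.0.0/12 (clear depth 12)
  + 0.0.0.0/0 (H3) depth=0
  lookup 50.173.198.25: bits 00 walk d0:H3→d1:-→d2:- -> H3
  + 119.47.227.128/28 (H1) depth=28
  lookup 119.47.227.130: bits 0111011100101111111000111000 walk d0:H3→d1:-→d2:-→d3:-→d4:-→d5:-→d6:-→d7:-→d8:-→d9:-→d10:-→d11:-→d12:-→d13:-→d14:-→d15:-→d16:-→d17:-→d18:-→d19:-→d20:-→d21:-→d22:-→d23:-→d24:-→d25:-→d26:-→d27:-→d28:H1 -> H1
  + 21.0.0.0/8 (H3) depth=8
  + 8.0.0.0/6 (H1) depth=6
  + 183.22.48.0/20 (H2) depth=20
  + 10.0.0.0/11 (H0) depth=11
  lookup 213.145.236.98: bits 1 walk d0:H3→d1:- -> H3
  del 8.0.0.0/6 (clear depth 6)
  + 183.22.48.0/20 (H3) depth=20
  lookup 183.22.49.204: bits 10110111000101100011 walk d0:H3→d1:-→d2:-→d3:-→d4:-→d5:-→d6:-→d7:-→d8:-→d9:-→d10:-→d11:-→d12:-→d13:-→d14:-→d15:-→d16:-→d17:-→d18:-→d19:-→d20:H3 -> H3
  + 119.47.227.0/24 (H0) depth=24
  + 10.11.32.176/28 (H0) depth=28
  lookup 119.47.227.133: bits 0111011100101111111000111000 walk d0:H3→d1:-→d2:-→d3:-→d4:-→d5:-→d6:-→d7:-→d8:-→d9:-→d10:-→d11:-→d12:-→d13:-→d14:-→d15:-→d16:-→d17:-→d18:-→d19:-→d20:-→d21:-→d22:-→d23:-→d24:H0→d25:-→d26:-→d27:-→d28:H1 -> H1
  + 183.16.0.0/12 (H3) depth=12
  lookup 21.0.0.0: bits 00010101 walk d0:H3→d1:-→d2:-→d3:-→d4:-→d5:-→d6:-→d7:-→d8:H3 -> H3
  lookup 119.47.227.130: bits 0111011100101111111000111000 walk d0:H3→d1:-→d2:-→d3:-→d4:-→d5:-→d6:-→d7:-→d8:-→d9:-→d10:-→d11:-→d12:-→d13:-→d14:-→d15:-→d16:-→d17:-→d18:-→d19:-→d20:-→d21:-→d22:-→d23:-→d24:H0→d25:-→d26:-→d27:-→d28:H1 -> H1
  lookup 10.0.0.172: bits 000010100000 walk d0:H3→d1:-→d2:-→d3:-→d4:-→d5:-→d6:-→d7:-→d8:-→d9:-→d10:-→d11:H0→d12:- -> H0
  + 21.0.0.0/8 (H0) depth=8
  lookup 119.47.227.13: bits 011101110010111111100011 walk d0:H3→d1:-→d2:-→d3:-→d4:-→d5:-→d6:-→d7:-→d8:-→d9:-→d10:-→d11:-→d12:-→d13:-→d14:-→d15:-→d16:-→d17:-→d18:-→d19:-→d20:-→d21:-→d22:-→d23:-→d24:H0 -> H0
  del 21.0.0.0/8 (clear depth 8)
  + 21.2.240.0/24 (H2) depth=24
  lookup 183.16.1.138: bits 1011011100010 walk d0:H3→d1:-→d2:-→d3:-→d4:-→d5:-→d6:-→d7:-→d8:-→d9:-→d10:-→d11:-→d12:H3→d13:- -> H3
  del 183.16.0.0/12 (clear depth 12)
  lookup 21.2.240.0: bits 000101010000001011110000 walk d0:H3→d1:-→d2:-→d3:-→d4:-→d5:-→d6:-→d7:-→d8:-→d9:-→d10:-→d11:-→d12:-→d13:-→d14:-→d15:-→d16:-→d17:-→d18:-→d19:-→d20:-→d21:-→d22:-→d23:-→d24:H2 -> H2
  + 10.0.0.0/8 (H2) depth=8
  lookup 10.0.0.0: bits 000010100000 walk d0:H3→d1:-→d2:-→d3:-→d4:-→d5:-→d6:-→d7:-→d8:H2→d9:-→d10:-→d11:H0→d12:- -> H0

== LOOKUPS ==
["H3","H1","H3","H3","H1","H3","H1","H0","H0","H3","H2","H0"]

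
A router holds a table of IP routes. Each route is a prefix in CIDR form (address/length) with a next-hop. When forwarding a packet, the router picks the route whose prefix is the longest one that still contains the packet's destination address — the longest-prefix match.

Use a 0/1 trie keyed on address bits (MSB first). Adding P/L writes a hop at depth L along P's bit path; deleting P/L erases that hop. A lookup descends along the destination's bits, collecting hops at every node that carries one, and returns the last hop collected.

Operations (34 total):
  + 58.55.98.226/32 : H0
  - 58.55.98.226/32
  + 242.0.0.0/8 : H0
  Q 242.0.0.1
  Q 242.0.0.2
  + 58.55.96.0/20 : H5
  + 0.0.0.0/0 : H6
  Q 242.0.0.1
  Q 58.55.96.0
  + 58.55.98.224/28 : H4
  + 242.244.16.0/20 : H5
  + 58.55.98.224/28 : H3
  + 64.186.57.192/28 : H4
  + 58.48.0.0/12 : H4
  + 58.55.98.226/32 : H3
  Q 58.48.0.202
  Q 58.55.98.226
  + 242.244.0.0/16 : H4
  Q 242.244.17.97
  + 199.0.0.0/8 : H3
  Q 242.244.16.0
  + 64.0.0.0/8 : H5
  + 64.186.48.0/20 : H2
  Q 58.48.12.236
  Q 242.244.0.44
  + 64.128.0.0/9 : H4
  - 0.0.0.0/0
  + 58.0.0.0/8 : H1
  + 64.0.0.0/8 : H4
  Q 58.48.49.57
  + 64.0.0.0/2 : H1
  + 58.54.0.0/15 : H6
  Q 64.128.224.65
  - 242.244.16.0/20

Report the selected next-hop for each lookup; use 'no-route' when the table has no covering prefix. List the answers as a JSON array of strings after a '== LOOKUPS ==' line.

Trace:
  + 58.55.98.226/32 (H0) depth=32
  - 58.55.98.226/32 clear@32
  + 242.0.0.0/8 (H0) depth=8
  ? 242.0.0.1  path d0:-→d1:-→d2:-→d3:-→d4:-→d5:-→d6:-→d7:-→d8:H0  best=H0
  ? 242.0.0.2  path d0:-→d1:-→d2:-→d3:-→d4:-→d5:-→d6:-→d7:-→d8:H0  best=H0
  + 58.55.96.0/20 (H5) depth=20
  + 0.0.0.0/0 (H6) depth=0
  ? 242.0.0.1  path d0:H6→d1:-→d2:-→d3:-→d4:-→d5:-→d6:-→d7:-→d8:H0  best=H0
  ? 58.55.96.0  path d0:H6→d1:-→d2:-→d3:-→d4:-→d5:-→d6:-→d7:-→d8:-→d9:-→d10:-→d11:-→d12:-→d13:-→d14:-→d15:-→d16:-→d17:-→d18:-→d19:-→d20:H5→d21:-→d22:-  best=H5
  + 58.55.98.224/28 (H4) depth=28
  + 242.244.16.0/20 (H5) depth=20
  + 58.55.98.224/28 (H3) depth=28
  + 64.186.57.192/28 (H4) depth=28
  + 58.48.0.0/12 (H4) depth=12
  + 58.55.98.226/32 (H3) depth=32
  ? 58.48.0.202  path d0:H6→d1:-→d2:-→d3:-→d4:-→d5:-→d6:-→d7:-→d8:-→d9:-→d10:-→d11:-→d12:H4→d13:-  best=H4
  ? 58.55.98.226  path d0:H6→d1:-→d2:-→d3:-→d4:-→d5:-→d6:-→d7:-→d8:-→d9:-→d10:-→d11:-→d12:H4→d13:-→d14:-→d15:-→d16:-→d17:-→d18:-→d19:-→d20:H5→d21:-→d22:-→d23:-→d24:-→d25:-→d26:-→d27:-→d28:H3→d29:-→d30:-→d31:-→d32:H3  best=H3
  + 242.244.0.0/16 (H4) depth=16
  ? 242.244.17.97  path d0:H6→d1:-→d2:-→d3:-→d4:-→d5:-→d6:-→d7:-→d8:H0→d9:-→d10:-→d11:-→d12:-→d13:-→d14:-→d15:-→d16:H4→d17:-→d18:-→d19:-→d20:H5  best=H5
  + 199.0.0.0/8 (H3) depth=8
  ? 242.244.16.0  path d0:H6→d1:-→d2:-→d3:-→d4:-→d5:-→d6:-→d7:-→d8:H0→d9:-→d10:-→d11:-→d12:-→d13:-→d14:-→d15:-→d16:H4→d17:-→d18:-→d19:-→d20:H5  best=H5
  + 64.0.0.0/8 (H5) depth=8
  + 64.186.48.0/20 (H2) depth=20
  ? 58.48.12.236  path d0:H6→d1:-→d2:-→d3:-→d4:-→d5:-→d6:-→d7:-→d8:-→d9:-→d10:-→d11:-→d12:H4→d13:-  best=H4
  ? 242.244.0.44  path d0:H6→d1:-→d2:-→d3:-→d4:-→d5:-→d6:-→d7:-→d8:H0→d9:-→d10:-→d11:-→d12:-→d13:-→d14:-→d15:-→d16:H4→d17:-→d18:-→d19:-  best=H4
  + 64.128.0.0/9 (H4) depth=9
  - 0.0.0.0/0 clear@0
  + 58.0.0.0/8 (H1) depth=8
  + 64.0.0.0/8 (H4) depth=8
  ? 58.48.49.57  path d0:-→d1:-→d2:-→d3:-→d4:-→d5:-→d6:-→d7:-→d8:H1→d9:-→d10:-→d11:-→d12:H4→d13:-  best=H4
  + 64.0.0.0/2 (H1) depth=2
  + 58.54.0.0/15 (H6) depth=15
  ? 64.128.224.65  path d0:-→d1:-→d2:H1→d3:-→d4:-→d5:-→d6:-→d7:-→d8:H4→d9:H4→d10:-  best=H4
  - 242.244.16.0/20 clear@20

== LOOKUPS ==
["H0","H0","H0","H5","H4","H3","H5","H5","H4","H4","H4","H4"]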